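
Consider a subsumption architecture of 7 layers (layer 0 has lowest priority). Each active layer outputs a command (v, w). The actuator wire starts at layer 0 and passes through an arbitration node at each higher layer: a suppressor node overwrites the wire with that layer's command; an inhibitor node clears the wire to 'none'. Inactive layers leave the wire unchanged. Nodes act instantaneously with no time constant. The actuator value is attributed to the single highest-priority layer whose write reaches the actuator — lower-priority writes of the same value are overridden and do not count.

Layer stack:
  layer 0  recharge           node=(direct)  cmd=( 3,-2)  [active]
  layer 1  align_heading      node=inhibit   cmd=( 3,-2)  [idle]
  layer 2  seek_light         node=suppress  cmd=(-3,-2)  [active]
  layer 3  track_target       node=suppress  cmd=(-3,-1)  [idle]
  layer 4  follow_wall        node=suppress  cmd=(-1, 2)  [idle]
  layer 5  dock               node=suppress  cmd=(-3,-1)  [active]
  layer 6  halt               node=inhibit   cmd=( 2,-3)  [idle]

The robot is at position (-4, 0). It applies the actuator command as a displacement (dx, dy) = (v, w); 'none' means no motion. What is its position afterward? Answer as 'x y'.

layer 0 (recharge) active — direct: (3, -2)
layer 1 (align_heading) idle — unchanged: (3, -2)
layer 2 (seek_light) active — suppresses: (-3, -2)
layer 3 (track_target) idle — unchanged: (-3, -2)
layer 4 (follow_wall) idle — unchanged: (-3, -2)
layer 5 (dock) active — suppresses: (-3, -1)
layer 6 (halt) idle — unchanged: (-3, -1)
→ actuator (-3, -1)
position: (-4, 0) + (-3, -1) = (-7, -1)

-7 -1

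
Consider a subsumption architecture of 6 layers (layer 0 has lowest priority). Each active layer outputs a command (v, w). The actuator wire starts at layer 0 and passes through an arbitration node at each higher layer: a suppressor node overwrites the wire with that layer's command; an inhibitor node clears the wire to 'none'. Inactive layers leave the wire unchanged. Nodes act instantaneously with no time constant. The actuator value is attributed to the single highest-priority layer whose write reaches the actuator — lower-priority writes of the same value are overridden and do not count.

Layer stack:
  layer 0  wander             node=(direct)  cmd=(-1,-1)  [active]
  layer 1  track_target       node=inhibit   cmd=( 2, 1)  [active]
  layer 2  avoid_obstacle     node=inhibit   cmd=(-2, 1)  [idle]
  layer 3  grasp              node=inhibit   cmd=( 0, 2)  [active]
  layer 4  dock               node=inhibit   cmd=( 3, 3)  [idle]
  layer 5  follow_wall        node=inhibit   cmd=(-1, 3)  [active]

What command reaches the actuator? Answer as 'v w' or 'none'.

[0] wander on; wire := (-1, -1)
[1] track_target on (inhibit); wire := none
[2] avoid_obstacle off; pass none
[3] grasp on (inhibit); wire := none
[4] dock off; pass none
[5] follow_wall on (inhibit); wire := none
output none

none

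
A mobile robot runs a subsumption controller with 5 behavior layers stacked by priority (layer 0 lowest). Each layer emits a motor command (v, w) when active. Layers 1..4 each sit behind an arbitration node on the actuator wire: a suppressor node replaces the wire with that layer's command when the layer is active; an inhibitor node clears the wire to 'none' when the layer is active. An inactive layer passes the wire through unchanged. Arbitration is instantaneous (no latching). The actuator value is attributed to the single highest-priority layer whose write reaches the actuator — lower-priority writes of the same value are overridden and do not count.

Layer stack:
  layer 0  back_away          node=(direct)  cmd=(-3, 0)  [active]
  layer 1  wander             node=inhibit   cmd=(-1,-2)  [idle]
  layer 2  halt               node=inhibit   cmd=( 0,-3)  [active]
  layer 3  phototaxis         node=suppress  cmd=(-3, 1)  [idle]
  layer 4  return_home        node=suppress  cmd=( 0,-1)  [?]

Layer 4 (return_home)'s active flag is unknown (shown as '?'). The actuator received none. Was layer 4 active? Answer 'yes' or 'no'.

If layer 4 is active=yes:
  actuator would be (0, -1)
If layer 4 is active=no:
  actuator would be none
Observed none, so layer 4 was idle.

no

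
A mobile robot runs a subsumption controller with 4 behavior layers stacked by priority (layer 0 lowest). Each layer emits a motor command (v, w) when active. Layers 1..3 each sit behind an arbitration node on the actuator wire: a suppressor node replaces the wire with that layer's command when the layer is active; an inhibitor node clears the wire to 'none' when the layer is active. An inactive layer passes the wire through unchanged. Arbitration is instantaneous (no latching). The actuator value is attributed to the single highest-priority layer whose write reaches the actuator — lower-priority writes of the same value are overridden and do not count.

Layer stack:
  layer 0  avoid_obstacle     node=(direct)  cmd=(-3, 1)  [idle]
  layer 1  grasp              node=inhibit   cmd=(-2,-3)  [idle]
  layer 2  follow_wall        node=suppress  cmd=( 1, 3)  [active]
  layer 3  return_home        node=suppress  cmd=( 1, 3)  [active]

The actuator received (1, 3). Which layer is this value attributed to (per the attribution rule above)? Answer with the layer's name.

return_home

layer 0 (avoid_obstacle) idle — none
layer 1 (grasp) idle — unchanged: none
layer 2 (follow_wall) active — suppresses: (1, 3)
layer 3 (return_home) active — suppresses: (1, 3)
→ actuator (1, 3)
last writer: layer 3 = return_home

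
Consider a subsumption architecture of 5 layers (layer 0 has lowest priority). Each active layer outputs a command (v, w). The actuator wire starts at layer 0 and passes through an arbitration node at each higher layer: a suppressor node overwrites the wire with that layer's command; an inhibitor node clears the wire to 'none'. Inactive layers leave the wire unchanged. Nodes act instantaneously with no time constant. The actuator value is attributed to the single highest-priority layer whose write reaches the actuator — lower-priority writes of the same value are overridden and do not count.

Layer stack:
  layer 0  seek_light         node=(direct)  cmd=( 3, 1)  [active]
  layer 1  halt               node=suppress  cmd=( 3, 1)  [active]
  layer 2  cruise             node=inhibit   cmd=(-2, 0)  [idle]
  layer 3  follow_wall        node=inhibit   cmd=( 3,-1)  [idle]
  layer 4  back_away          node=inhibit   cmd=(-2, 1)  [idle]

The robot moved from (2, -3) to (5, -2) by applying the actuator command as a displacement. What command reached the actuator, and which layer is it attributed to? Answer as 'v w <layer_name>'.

displacement = (5, -2) − (2, -3) = (3, 1)
layer 0 (seek_light) active — direct: (3, 1)
layer 1 (halt) active — suppresses: (3, 1)
layer 2 (cruise) idle — unchanged: (3, 1)
layer 3 (follow_wall) idle — unchanged: (3, 1)
layer 4 (back_away) idle — unchanged: (3, 1)
→ actuator (3, 1) — from layer 1 (halt)

3 1 halt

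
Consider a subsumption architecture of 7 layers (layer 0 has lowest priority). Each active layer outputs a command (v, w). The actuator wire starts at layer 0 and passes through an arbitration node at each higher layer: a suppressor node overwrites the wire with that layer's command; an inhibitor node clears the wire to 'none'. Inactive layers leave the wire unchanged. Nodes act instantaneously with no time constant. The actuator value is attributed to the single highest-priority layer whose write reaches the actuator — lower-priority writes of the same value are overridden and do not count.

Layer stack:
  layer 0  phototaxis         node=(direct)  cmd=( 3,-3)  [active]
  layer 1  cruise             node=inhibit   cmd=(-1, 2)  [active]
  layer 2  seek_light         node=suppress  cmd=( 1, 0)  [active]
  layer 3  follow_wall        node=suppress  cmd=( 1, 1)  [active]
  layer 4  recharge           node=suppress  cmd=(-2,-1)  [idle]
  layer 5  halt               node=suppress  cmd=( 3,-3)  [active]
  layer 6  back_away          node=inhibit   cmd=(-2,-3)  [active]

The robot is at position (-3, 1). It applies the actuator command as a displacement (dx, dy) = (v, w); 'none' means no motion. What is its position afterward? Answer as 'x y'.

layer 0 (phototaxis) active — direct: (3, -3)
layer 1 (cruise) active — inhibits: none
layer 2 (seek_light) active — suppresses: (1, 0)
layer 3 (follow_wall) active — suppresses: (1, 1)
layer 4 (recharge) idle — unchanged: (1, 1)
layer 5 (halt) active — suppresses: (3, -3)
layer 6 (back_away) active — inhibits: none
→ actuator none
position: (-3, 1) + none = (-3, 1)

-3 1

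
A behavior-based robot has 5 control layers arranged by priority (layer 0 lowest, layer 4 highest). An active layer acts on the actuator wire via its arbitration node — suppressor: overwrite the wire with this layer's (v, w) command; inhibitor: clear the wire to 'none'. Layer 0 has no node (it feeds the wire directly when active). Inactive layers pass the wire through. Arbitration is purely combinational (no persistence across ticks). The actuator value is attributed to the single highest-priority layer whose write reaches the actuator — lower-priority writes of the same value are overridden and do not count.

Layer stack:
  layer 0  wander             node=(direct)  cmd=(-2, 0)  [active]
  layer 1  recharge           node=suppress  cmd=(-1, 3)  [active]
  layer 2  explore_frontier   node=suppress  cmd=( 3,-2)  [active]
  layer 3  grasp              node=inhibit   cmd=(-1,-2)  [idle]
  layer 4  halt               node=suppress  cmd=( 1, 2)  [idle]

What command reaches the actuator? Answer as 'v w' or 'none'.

layer 0 (wander) active — direct: (-2, 0)
layer 1 (recharge) active — suppresses: (-1, 3)
layer 2 (explore_frontier) active — suppresses: (3, -2)
layer 3 (grasp) idle — unchanged: (3, -2)
layer 4 (halt) idle — unchanged: (3, -2)
→ actuator (3, -2)

3 -2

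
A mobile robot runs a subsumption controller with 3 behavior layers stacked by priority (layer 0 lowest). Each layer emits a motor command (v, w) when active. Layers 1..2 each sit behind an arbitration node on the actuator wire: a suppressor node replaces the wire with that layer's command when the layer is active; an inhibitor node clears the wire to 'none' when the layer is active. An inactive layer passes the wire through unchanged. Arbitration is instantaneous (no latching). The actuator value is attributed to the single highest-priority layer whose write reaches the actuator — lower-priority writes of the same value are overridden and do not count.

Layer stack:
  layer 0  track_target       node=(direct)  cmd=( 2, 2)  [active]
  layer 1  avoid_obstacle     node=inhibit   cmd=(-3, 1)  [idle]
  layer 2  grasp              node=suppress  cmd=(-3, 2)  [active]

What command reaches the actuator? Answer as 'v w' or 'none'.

[0] track_target on; wire := (2, 2)
[1] avoid_obstacle off; pass (2, 2)
[2] grasp on (suppress); wire := (-3, 2)
output (-3, 2)

-3 2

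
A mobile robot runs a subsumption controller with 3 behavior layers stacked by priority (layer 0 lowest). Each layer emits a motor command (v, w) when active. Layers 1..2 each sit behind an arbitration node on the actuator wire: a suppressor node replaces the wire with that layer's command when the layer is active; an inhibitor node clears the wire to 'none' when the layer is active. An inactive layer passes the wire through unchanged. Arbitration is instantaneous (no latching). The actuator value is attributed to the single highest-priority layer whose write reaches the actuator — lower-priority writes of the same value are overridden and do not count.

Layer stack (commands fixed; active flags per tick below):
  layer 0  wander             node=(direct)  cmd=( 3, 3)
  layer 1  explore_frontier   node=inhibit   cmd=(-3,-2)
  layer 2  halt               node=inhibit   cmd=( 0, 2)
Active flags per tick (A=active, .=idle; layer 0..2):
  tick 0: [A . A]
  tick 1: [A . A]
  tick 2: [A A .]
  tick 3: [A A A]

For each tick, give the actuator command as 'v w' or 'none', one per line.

tick 0:
  L0 wander: active, feeds wire = (3, 3)
  L1 explore_frontier: idle → wire stays (3, 3)
  L2 halt: active, inhibitor → wire = none
  actuator = none
tick 1:
  L0 wander: active, feeds wire = (3, 3)
  L1 explore_frontier: idle → wire stays (3, 3)
  L2 halt: active, inhibitor → wire = none
  actuator = none
tick 2:
  L0 wander: active, feeds wire = (3, 3)
  L1 explore_frontier: active, inhibitor → wire = none
  L2 halt: idle → wire stays none
  actuator = none
tick 3:
  L0 wander: active, feeds wire = (3, 3)
  L1 explore_frontier: active, inhibitor → wire = none
  L2 halt: active, inhibitor → wire = none
  actuator = none

none
none
none
none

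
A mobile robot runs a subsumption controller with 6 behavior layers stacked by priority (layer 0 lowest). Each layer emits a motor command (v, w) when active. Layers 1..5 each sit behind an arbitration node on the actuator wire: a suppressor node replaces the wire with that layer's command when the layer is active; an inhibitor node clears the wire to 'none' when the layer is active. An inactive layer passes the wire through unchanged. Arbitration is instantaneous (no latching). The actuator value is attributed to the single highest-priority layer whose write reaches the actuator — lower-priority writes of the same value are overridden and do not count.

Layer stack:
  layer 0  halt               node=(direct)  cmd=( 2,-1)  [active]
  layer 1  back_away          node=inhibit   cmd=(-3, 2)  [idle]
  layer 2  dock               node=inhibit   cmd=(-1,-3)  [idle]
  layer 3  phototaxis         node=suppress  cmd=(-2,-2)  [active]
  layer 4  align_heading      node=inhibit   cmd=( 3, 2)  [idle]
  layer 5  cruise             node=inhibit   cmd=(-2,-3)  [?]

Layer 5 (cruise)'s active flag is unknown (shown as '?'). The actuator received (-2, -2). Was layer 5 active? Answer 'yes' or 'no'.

no

If layer 5 is active=yes:
  actuator would be none
If layer 5 is active=no:
  actuator would be (-2, -2)
Observed (-2, -2), so layer 5 was idle.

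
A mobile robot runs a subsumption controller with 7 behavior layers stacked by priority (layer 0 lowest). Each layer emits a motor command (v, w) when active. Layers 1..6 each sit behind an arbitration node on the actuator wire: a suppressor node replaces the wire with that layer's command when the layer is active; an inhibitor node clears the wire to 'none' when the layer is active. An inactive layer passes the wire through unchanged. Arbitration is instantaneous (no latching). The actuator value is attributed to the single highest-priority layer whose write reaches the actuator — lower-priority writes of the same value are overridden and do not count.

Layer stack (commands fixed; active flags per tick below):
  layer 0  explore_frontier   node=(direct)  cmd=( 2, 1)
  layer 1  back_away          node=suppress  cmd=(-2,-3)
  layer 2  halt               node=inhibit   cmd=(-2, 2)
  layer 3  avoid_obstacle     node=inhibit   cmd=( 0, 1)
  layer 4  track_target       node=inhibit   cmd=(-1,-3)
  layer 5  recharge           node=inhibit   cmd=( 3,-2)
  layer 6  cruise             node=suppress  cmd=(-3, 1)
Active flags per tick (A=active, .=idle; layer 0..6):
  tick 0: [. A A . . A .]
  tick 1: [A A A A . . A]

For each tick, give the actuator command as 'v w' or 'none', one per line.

none
-3 1

tick 0:
  L0 explore_frontier: idle → wire = none
  L1 back_away: active, suppressor → wire = (-2, -3)
  L2 halt: active, inhibitor → wire = none
  L3 avoid_obstacle: idle → wire stays none
  L4 track_target: idle → wire stays none
  L5 recharge: active, inhibitor → wire = none
  L6 cruise: idle → wire stays none
  actuator = none
tick 1:
  L0 explore_frontier: active, feeds wire = (2, 1)
  L1 back_away: active, suppressor → wire = (-2, -3)
  L2 halt: active, inhibitor → wire = none
  L3 avoid_obstacle: active, inhibitor → wire = none
  L4 track_target: idle → wire stays none
  L5 recharge: idle → wire stays none
  L6 cruise: active, suppressor → wire = (-3, 1)
  actuator = (-3, 1)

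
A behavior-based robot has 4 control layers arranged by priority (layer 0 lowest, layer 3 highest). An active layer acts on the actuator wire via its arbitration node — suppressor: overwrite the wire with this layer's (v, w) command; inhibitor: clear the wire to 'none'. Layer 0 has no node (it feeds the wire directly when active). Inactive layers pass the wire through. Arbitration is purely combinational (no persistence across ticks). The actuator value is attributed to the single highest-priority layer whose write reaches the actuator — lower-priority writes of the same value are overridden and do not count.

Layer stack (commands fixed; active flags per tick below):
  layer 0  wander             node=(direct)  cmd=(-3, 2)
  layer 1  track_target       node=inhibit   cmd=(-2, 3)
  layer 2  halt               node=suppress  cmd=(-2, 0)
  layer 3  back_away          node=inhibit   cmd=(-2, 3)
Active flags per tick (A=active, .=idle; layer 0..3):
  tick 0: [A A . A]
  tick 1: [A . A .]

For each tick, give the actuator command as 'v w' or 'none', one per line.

none
-2 0

tick 0:
  L0 wander: active, feeds wire = (-3, 2)
  L1 track_target: active, inhibitor → wire = none
  L2 halt: idle → wire stays none
  L3 back_away: active, inhibitor → wire = none
  actuator = none
tick 1:
  L0 wander: active, feeds wire = (-3, 2)
  L1 track_target: idle → wire stays (-3, 2)
  L2 halt: active, suppressor → wire = (-2, 0)
  L3 back_away: idle → wire stays (-2, 0)
  actuator = (-2, 0)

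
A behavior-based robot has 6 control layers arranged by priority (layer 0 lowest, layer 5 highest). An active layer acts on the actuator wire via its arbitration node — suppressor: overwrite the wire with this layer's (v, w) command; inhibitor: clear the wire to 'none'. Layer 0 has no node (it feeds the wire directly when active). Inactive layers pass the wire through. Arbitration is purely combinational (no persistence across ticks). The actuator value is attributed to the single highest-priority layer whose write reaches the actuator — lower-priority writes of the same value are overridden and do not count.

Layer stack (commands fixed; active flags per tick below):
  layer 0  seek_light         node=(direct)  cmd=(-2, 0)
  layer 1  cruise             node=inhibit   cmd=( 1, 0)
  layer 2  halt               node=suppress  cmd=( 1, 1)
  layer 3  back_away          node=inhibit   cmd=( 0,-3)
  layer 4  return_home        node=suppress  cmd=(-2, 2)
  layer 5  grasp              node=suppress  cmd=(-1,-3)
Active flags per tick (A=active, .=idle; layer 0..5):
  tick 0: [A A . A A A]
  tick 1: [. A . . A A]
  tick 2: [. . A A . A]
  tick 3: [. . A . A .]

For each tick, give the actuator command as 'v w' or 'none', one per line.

tick 0:
  [0] seek_light on; wire := (-2, 0)
  [1] cruise on (inhibit); wire := none
  [2] halt off; pass none
  [3] back_away on (inhibit); wire := none
  [4] return_home on (suppress); wire := (-2, 2)
  [5] grasp on (suppress); wire := (-1, -3)
  output (-1, -3)
tick 1:
  [0] seek_light off; wire := none
  [1] cruise on (inhibit); wire := none
  [2] halt off; pass none
  [3] back_away off; pass none
  [4] return_home on (suppress); wire := (-2, 2)
  [5] grasp on (suppress); wire := (-1, -3)
  output (-1, -3)
tick 2:
  [0] seek_light off; wire := none
  [1] cruise off; pass none
  [2] halt on (suppress); wire := (1, 1)
  [3] back_away on (inhibit); wire := none
  [4] return_home off; pass none
  [5] grasp on (suppress); wire := (-1, -3)
  output (-1, -3)
tick 3:
  [0] seek_light off; wire := none
  [1] cruise off; pass none
  [2] halt on (suppress); wire := (1, 1)
  [3] back_away off; pass (1, 1)
  [4] return_home on (suppress); wire := (-2, 2)
  [5] grasp off; pass (-2, 2)
  output (-2, 2)

-1 -3
-1 -3
-1 -3
-2 2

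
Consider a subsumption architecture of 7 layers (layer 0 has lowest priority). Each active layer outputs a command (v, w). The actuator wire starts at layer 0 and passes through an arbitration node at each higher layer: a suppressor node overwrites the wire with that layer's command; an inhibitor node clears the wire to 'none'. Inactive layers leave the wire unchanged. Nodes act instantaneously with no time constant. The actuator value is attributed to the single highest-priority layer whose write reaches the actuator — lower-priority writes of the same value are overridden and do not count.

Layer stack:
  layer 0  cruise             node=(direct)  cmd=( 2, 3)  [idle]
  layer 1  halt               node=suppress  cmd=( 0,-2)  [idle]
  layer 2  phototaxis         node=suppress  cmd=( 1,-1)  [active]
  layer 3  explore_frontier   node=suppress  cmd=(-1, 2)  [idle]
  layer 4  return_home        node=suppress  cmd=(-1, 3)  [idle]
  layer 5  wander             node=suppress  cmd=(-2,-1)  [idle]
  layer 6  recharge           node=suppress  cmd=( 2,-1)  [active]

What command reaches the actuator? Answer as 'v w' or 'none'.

2 -1

L0 cruise: idle → wire = none
L1 halt: idle → wire stays none
L2 phototaxis: active, suppressor → wire = (1, -1)
L3 explore_frontier: idle → wire stays (1, -1)
L4 return_home: idle → wire stays (1, -1)
L5 wander: idle → wire stays (1, -1)
L6 recharge: active, suppressor → wire = (2, -1)
actuator = (2, -1)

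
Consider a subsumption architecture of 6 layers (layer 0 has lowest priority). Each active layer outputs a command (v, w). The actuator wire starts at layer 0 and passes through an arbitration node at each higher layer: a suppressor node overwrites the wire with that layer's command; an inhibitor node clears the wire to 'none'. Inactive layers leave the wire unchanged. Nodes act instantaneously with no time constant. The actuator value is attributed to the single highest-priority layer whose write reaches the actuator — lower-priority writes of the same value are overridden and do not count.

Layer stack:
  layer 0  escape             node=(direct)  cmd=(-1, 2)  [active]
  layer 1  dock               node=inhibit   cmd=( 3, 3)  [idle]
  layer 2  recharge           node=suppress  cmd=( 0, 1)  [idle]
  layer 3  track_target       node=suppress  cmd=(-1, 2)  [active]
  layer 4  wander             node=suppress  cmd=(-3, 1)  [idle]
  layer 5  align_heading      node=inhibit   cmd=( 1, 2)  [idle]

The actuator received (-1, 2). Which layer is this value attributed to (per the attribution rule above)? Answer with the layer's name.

track_target

L0 escape: active, feeds wire = (-1, 2)
L1 dock: idle → wire stays (-1, 2)
L2 recharge: idle → wire stays (-1, 2)
L3 track_target: active, suppressor → wire = (-1, 2)
L4 wander: idle → wire stays (-1, 2)
L5 align_heading: idle → wire stays (-1, 2)
actuator = (-1, 2)
last writer: layer 3 = track_target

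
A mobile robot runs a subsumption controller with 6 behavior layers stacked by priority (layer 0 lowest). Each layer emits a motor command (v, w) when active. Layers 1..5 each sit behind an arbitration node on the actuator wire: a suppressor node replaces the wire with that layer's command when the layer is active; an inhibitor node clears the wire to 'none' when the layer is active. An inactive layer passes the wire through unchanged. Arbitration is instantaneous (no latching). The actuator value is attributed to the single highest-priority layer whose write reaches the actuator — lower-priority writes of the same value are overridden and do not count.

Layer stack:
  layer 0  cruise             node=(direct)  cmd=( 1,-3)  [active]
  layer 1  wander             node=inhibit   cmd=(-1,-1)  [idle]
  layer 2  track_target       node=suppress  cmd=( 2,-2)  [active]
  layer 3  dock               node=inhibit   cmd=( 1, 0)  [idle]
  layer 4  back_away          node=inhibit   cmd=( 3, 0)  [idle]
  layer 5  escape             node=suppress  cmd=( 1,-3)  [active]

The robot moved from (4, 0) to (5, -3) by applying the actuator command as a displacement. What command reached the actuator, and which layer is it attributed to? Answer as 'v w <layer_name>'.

1 -3 escape

displacement = (5, -3) − (4, 0) = (1, -3)
[0] cruise on; wire := (1, -3)
[1] wander off; pass (1, -3)
[2] track_target on (suppress); wire := (2, -2)
[3] dock off; pass (2, -2)
[4] back_away off; pass (2, -2)
[5] escape on (suppress); wire := (1, -3)
output (1, -3) — from layer 5 (escape)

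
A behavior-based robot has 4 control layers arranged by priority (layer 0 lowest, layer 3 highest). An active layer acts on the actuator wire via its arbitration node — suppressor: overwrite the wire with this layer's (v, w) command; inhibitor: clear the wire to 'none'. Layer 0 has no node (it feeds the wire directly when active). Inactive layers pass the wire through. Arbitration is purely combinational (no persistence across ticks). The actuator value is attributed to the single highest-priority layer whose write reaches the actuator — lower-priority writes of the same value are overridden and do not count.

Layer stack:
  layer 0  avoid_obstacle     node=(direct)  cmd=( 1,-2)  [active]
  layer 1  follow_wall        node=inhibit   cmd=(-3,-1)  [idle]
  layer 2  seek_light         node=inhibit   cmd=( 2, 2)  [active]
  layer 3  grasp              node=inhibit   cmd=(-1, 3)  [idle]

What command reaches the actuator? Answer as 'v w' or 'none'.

layer 0 (avoid_obstacle) active — direct: (1, -2)
layer 1 (follow_wall) idle — unchanged: (1, -2)
layer 2 (seek_light) active — inhibits: none
layer 3 (grasp) idle — unchanged: none
→ actuator none

none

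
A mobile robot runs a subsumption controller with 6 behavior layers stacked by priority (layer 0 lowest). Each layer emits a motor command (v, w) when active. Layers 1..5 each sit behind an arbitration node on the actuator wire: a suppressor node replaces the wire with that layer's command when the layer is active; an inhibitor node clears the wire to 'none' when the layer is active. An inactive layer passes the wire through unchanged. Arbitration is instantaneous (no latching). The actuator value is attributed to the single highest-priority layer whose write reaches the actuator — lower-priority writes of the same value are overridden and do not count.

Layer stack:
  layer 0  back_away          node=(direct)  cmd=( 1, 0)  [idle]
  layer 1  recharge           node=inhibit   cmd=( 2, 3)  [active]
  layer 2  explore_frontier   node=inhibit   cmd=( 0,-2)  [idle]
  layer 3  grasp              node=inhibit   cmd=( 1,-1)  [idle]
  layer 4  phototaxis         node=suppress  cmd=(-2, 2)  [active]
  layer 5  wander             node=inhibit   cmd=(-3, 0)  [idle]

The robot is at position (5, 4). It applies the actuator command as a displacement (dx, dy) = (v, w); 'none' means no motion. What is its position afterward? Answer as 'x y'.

[0] back_away off; wire := none
[1] recharge on (inhibit); wire := none
[2] explore_frontier off; pass none
[3] grasp off; pass none
[4] phototaxis on (suppress); wire := (-2, 2)
[5] wander off; pass (-2, 2)
output (-2, 2)
position: (5, 4) + (-2, 2) = (3, 6)

3 6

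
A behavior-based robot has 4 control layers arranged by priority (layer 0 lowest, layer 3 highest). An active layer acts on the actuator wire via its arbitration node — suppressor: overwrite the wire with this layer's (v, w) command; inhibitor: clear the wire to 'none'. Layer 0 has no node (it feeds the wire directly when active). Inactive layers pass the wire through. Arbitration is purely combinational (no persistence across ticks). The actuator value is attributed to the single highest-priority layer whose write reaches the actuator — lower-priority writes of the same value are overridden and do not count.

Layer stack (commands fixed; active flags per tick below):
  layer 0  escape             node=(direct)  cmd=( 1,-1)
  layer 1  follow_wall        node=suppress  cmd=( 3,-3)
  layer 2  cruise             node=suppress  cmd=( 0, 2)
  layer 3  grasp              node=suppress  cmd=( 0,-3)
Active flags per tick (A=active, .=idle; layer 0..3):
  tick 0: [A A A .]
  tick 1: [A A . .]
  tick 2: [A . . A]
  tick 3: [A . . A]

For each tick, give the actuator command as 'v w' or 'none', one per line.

tick 0:
  L0 escape: active, feeds wire = (1, -1)
  L1 follow_wall: active, suppressor → wire = (3, -3)
  L2 cruise: active, suppressor → wire = (0, 2)
  L3 grasp: idle → wire stays (0, 2)
  actuator = (0, 2)
tick 1:
  L0 escape: active, feeds wire = (1, -1)
  L1 follow_wall: active, suppressor → wire = (3, -3)
  L2 cruise: idle → wire stays (3, -3)
  L3 grasp: idle → wire stays (3, -3)
  actuator = (3, -3)
tick 2:
  L0 escape: active, feeds wire = (1, -1)
  L1 follow_wall: idle → wire stays (1, -1)
  L2 cruise: idle → wire stays (1, -1)
  L3 grasp: active, suppressor → wire = (0, -3)
  actuator = (0, -3)
tick 3:
  L0 escape: active, feeds wire = (1, -1)
  L1 follow_wall: idle → wire stays (1, -1)
  L2 cruise: idle → wire stays (1, -1)
  L3 grasp: active, suppressor → wire = (0, -3)
  actuator = (0, -3)

0 2
3 -3
0 -3
0 -3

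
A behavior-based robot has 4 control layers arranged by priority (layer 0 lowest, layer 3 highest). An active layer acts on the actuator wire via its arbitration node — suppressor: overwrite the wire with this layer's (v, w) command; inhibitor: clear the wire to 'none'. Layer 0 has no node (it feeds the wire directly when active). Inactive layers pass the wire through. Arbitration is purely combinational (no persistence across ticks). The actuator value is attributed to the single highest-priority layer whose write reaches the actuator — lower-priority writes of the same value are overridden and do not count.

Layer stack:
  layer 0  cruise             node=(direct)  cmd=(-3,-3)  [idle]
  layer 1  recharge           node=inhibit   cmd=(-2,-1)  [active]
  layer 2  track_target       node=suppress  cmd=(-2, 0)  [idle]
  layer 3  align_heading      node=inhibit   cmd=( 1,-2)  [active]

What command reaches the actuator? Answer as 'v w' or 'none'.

L0 cruise: idle → wire = none
L1 recharge: active, inhibitor → wire = none
L2 track_target: idle → wire stays none
L3 align_heading: active, inhibitor → wire = none
actuator = none

none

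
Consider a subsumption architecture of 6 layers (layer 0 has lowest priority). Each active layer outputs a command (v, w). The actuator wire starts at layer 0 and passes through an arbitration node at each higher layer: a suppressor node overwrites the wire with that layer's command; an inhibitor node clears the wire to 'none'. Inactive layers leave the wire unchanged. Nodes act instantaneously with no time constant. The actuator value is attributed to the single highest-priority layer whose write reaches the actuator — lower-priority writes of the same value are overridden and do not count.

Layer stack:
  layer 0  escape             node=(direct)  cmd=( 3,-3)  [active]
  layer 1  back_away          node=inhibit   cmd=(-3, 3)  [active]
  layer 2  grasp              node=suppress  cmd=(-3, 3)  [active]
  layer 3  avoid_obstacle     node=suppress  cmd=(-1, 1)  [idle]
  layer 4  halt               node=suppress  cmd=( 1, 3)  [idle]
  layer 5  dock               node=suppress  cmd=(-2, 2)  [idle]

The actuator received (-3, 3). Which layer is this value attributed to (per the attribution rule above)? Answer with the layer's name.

L0 escape: active, feeds wire = (3, -3)
L1 back_away: active, inhibitor → wire = none
L2 grasp: active, suppressor → wire = (-3, 3)
L3 avoid_obstacle: idle → wire stays (-3, 3)
L4 halt: idle → wire stays (-3, 3)
L5 dock: idle → wire stays (-3, 3)
actuator = (-3, 3)
last writer: layer 2 = grasp

grasp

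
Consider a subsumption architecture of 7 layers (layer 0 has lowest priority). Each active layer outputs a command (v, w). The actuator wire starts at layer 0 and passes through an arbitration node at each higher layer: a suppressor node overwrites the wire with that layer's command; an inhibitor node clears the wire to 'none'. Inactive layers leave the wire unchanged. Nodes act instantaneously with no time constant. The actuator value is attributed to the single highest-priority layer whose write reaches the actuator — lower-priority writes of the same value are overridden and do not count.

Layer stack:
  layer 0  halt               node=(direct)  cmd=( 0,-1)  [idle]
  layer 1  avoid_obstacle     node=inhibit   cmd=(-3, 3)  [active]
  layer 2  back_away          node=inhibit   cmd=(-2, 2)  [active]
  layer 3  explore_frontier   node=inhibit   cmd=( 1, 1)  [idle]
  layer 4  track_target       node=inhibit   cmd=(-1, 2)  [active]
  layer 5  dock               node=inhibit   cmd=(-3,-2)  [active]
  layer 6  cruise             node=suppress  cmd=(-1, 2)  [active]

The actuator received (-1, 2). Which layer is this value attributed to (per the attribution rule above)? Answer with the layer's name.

L0 halt: idle → wire = none
L1 avoid_obstacle: active, inhibitor → wire = none
L2 back_away: active, inhibitor → wire = none
L3 explore_frontier: idle → wire stays none
L4 track_target: active, inhibitor → wire = none
L5 dock: active, inhibitor → wire = none
L6 cruise: active, suppressor → wire = (-1, 2)
actuator = (-1, 2)
last writer: layer 6 = cruise

cruise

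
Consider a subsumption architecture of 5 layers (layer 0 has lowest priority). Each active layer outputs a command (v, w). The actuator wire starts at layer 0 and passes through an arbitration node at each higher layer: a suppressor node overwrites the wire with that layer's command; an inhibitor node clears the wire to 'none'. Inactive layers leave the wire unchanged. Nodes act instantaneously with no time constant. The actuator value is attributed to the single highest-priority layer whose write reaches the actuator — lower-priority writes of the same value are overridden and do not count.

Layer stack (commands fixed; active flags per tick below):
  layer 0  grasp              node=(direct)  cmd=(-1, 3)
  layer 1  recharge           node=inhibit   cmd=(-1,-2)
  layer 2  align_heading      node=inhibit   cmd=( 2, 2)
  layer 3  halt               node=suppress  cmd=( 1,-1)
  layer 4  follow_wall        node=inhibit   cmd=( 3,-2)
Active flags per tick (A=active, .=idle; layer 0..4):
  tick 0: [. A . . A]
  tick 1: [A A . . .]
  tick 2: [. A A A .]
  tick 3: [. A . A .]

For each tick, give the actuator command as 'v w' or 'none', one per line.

tick 0:
  L0 grasp: idle → wire = none
  L1 recharge: active, inhibitor → wire = none
  L2 align_heading: idle → wire stays none
  L3 halt: idle → wire stays none
  L4 follow_wall: active, inhibitor → wire = none
  actuator = none
tick 1:
  L0 grasp: active, feeds wire = (-1, 3)
  L1 recharge: active, inhibitor → wire = none
  L2 align_heading: idle → wire stays none
  L3 halt: idle → wire stays none
  L4 follow_wall: idle → wire stays none
  actuator = none
tick 2:
  L0 grasp: idle → wire = none
  L1 recharge: active, inhibitor → wire = none
  L2 align_heading: active, inhibitor → wire = none
  L3 halt: active, suppressor → wire = (1, -1)
  L4 follow_wall: idle → wire stays (1, -1)
  actuator = (1, -1)
tick 3:
  L0 grasp: idle → wire = none
  L1 recharge: active, inhibitor → wire = none
  L2 align_heading: idle → wire stays none
  L3 halt: active, suppressor → wire = (1, -1)
  L4 follow_wall: idle → wire stays (1, -1)
  actuator = (1, -1)

none
none
1 -1
1 -1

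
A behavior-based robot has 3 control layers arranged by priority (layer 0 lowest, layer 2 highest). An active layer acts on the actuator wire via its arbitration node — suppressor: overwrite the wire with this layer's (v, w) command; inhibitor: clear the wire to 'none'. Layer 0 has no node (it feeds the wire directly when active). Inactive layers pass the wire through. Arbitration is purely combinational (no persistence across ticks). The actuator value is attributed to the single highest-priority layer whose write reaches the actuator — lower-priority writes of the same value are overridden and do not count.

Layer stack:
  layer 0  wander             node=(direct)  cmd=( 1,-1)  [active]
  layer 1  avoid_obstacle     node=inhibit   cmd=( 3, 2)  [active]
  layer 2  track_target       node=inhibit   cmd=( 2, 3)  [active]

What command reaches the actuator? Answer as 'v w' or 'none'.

L0 wander: active, feeds wire = (1, -1)
L1 avoid_obstacle: active, inhibitor → wire = none
L2 track_target: active, inhibitor → wire = none
actuator = none

none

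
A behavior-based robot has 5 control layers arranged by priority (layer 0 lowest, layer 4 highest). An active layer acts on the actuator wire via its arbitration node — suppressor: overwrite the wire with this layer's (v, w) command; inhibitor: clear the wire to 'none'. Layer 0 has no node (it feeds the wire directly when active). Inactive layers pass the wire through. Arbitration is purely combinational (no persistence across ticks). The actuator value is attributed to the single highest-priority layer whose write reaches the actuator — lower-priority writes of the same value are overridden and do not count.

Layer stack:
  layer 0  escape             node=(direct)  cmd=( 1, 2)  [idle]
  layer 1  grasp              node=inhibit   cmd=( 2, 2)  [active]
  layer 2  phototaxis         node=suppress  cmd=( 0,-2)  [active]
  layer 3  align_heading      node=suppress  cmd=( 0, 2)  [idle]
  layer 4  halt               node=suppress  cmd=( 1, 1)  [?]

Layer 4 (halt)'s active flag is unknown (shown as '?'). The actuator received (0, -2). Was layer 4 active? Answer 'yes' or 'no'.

If layer 4 is active=yes:
  actuator would be (1, 1)
If layer 4 is active=no:
  actuator would be (0, -2)
Observed (0, -2), so layer 4 was idle.

no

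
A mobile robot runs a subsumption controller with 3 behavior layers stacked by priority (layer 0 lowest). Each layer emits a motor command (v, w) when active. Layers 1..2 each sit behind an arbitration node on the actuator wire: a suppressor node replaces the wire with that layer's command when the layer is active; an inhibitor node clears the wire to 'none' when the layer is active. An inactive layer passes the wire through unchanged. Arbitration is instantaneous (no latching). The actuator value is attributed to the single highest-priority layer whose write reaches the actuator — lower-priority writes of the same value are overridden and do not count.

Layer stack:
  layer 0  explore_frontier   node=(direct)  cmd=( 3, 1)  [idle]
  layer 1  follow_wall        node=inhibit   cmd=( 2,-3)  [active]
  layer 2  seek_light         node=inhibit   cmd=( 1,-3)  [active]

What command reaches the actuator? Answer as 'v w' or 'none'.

none

L0 explore_frontier: idle → wire = none
L1 follow_wall: active, inhibitor → wire = none
L2 seek_light: active, inhibitor → wire = none
actuator = none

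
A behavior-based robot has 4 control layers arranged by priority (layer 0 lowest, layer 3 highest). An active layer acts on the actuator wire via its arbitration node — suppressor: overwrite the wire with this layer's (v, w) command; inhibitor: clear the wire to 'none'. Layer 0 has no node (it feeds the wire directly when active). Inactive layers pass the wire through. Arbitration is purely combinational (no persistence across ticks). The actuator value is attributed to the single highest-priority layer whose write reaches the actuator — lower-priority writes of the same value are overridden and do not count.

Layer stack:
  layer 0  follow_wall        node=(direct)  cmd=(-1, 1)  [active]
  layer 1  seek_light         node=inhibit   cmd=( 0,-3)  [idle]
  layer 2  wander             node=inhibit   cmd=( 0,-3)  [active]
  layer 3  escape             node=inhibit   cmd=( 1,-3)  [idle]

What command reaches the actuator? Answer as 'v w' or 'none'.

none

[0] follow_wall on; wire := (-1, 1)
[1] seek_light off; pass (-1, 1)
[2] wander on (inhibit); wire := none
[3] escape off; pass none
output none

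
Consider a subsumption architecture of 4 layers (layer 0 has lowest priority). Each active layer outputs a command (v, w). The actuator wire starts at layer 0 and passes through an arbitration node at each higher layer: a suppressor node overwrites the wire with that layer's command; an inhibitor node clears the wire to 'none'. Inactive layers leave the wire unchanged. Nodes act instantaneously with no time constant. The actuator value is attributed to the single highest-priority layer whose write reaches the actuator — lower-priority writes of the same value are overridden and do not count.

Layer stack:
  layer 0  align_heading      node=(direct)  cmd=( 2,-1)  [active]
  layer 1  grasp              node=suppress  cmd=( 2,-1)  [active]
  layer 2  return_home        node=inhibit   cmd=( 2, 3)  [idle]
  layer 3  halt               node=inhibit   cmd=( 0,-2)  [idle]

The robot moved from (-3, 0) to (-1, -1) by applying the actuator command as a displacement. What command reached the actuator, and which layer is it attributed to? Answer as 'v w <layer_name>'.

displacement = (-1, -1) − (-3, 0) = (2, -1)
L0 align_heading: active, feeds wire = (2, -1)
L1 grasp: active, suppressor → wire = (2, -1)
L2 return_home: idle → wire stays (2, -1)
L3 halt: idle → wire stays (2, -1)
actuator = (2, -1) — from layer 1 (grasp)

2 -1 grasp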